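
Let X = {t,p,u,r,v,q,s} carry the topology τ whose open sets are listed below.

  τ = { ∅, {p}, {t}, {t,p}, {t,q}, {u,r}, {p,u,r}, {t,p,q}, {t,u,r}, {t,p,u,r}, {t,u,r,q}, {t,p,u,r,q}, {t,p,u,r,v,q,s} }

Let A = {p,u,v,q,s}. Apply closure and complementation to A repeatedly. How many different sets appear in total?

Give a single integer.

closure: X∖int(X∖A) = X∖{t} = {p,u,r,v,q,s}
Let k=closure and c=complement:
  1. A     = {p,u,v,q,s}
  2. kA    = {p,u,r,v,q,s}
  3. cA    = {t,r}
  4. ckA   = {t}
  5. kcA   = {t,u,r,v,q,s}
  6. kckA  = {t,v,q,s}
  7. ckcA  = {p}
  8. ckckA = {p,u,r}
  9. kckcA = {p,v,s}
  10. kckckA = {p,u,r,v,s}
  11. ckckcA = {t,u,r,q}
  12. ckckckA = {t,q}
— saturated at 12

12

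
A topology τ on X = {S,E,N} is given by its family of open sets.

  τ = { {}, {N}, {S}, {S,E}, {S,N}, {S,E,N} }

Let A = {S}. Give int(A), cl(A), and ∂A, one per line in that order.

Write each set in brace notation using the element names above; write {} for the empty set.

U open, U⊆A: {}, {S}. int(A) = ⋃ = {S}
X∖A={E,N}, int(X∖A)={N}, hence cl(A)={S,E}
∂A: remove int from cl → {E}

int(A) = {S}
cl(A)  = {S,E}
∂A     = {E}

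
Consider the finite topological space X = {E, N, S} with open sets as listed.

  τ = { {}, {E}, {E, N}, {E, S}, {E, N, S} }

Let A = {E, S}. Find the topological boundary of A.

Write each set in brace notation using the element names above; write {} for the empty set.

{N}

opens ⊆ A: {}, {E}, {E, S}; union → int = {E, S}
complement {N}; its interior {}; cl(A) = X∖{} = {E, N, S}
boundary = {E, N, S} ∖ {E, S} = {N}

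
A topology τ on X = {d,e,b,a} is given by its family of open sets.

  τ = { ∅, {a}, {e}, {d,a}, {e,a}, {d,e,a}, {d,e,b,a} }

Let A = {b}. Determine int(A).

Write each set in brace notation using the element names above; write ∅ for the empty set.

open subsets of A: ∅; so int(A) = ∅

∅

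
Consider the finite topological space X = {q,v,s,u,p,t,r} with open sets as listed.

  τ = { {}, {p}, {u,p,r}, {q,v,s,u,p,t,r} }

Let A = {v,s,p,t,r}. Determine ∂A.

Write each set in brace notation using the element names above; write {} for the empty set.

{q,v,s,u,t,r}

U open, U⊆A: {}, {p}. int(A) = ⋃ = {p}
X∖A={q,u}, int(X∖A)={}, hence cl(A)={q,v,s,u,p,t,r}
∂A: remove int from cl → {q,v,s,u,t,r}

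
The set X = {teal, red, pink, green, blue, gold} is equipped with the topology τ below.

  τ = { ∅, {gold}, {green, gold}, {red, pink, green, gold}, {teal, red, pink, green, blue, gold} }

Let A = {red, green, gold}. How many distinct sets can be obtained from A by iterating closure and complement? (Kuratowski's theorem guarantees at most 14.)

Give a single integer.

6

X∖A={teal, pink, blue}, int(X∖A)=∅, hence cl(A)={teal, red, pink, green, blue, gold}
Orbit (k=closure, c=complement):
  1. A     = {red, green, gold}
  2. kA    = {teal, red, pink, green, blue, gold}
  3. cA    = {teal, pink, blue}
  4. ckA   = ∅
  5. kcA   = {teal, red, pink, blue}
  6. ckcA  = {green, gold}
(closed under both — stop)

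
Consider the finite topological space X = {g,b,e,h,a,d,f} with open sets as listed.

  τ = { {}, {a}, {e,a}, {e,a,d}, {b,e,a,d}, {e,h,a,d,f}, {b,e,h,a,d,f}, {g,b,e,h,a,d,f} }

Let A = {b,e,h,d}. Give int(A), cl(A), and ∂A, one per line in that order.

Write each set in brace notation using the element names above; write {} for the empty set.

int(A) = {}
cl(A)  = {g,b,e,h,d,f}
∂A     = {g,b,e,h,d,f}

interior: largest open inside A is {} (from {})
cl via duality: int({g,a,f}) = {a}, so X∖{a} = {g,b,e,h,d,f}
cl∖int = {g,b,e,h,d,f}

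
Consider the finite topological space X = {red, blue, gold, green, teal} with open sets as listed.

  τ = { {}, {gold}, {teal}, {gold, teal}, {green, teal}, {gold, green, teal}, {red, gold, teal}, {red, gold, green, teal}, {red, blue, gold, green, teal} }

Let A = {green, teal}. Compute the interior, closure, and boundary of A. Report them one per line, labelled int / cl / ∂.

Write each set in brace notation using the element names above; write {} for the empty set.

int(A) = {green, teal}
cl(A)  = {red, blue, green, teal}
∂A     = {red, blue}

interior: largest open inside A is {green, teal} (from {}, {teal}, {green, teal})
cl via duality: int({red, blue, gold}) = {gold}, so X∖{gold} = {red, blue, green, teal}
cl∖int = {red, blue}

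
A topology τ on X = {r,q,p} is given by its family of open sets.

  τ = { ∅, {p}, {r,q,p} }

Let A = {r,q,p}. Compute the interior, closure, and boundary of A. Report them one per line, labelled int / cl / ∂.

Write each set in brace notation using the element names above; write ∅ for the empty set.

opens ⊆ A: ∅, {p}, {r,q,p}; union → int = {r,q,p}
complement ∅; its interior ∅; cl(A) = X∖∅ = {r,q,p}
boundary = {r,q,p} ∖ {r,q,p} = ∅

int(A) = {r,q,p}
cl(A)  = {r,q,p}
∂A     = ∅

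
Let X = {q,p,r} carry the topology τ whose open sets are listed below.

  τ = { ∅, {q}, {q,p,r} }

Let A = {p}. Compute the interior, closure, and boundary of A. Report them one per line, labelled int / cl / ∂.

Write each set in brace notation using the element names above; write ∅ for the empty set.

int(A) = ∅
cl(A)  = {p,r}
∂A     = {p,r}

interior: largest open inside A is ∅ (from ∅)
cl via duality: int({q,r}) = {q}, so X∖{q} = {p,r}
cl∖int = {p,r}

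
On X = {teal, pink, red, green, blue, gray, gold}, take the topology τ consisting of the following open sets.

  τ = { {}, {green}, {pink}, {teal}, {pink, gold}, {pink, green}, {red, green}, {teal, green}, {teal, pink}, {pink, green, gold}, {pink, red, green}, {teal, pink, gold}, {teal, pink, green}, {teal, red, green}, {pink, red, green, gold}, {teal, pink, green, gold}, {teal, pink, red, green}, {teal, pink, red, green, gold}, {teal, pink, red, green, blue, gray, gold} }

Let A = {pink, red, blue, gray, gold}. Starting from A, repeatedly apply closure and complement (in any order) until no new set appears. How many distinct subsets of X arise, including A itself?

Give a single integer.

cl via duality: int({teal, green}) = {teal, green}, so X∖{teal, green} = {pink, red, blue, gray, gold}
Write k for closure, c for complement:
  1. A     = {pink, red, blue, gray, gold}
  2. cA    = {teal, green}
  3. kcA   = {teal, red, green, blue, gray}
  4. ckcA  = {pink, gold}
  5. kckcA = {pink, blue, gray, gold}
  6. ckckcA = {teal, red, green}
applying k or c yields no new set

6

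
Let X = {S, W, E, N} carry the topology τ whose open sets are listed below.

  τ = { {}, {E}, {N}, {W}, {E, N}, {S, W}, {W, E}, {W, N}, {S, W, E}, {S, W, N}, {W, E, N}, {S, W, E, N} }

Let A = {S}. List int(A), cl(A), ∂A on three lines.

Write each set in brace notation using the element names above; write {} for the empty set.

int(A) = {}
cl(A)  = {S}
∂A     = {S}

open subsets of A: {}; so int(A) = {}
closure: X∖int(X∖A) = X∖{W, E, N} = {S}
∂A = {S} minus {} = {S}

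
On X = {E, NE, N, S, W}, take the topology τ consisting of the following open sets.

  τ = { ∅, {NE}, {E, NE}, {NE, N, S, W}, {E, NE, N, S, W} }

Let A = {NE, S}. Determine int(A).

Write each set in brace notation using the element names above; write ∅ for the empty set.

interior: largest open inside A is {NE} (from ∅, {NE})

{NE}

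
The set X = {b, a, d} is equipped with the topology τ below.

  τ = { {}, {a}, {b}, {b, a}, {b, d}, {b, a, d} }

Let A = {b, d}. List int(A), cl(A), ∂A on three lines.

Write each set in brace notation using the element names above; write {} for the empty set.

opens ⊆ A: {}, {b}, {b, d}; union → int = {b, d}
complement {a}; its interior {a}; cl(A) = X∖{a} = {b, d}
boundary = {b, d} ∖ {b, d} = {}

int(A) = {b, d}
cl(A)  = {b, d}
∂A     = {}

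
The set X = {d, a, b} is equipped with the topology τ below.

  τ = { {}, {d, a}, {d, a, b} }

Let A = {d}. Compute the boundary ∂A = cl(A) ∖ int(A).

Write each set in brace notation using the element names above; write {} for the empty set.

{d, a, b}

U open, U⊆A: {}. int(A) = ⋃ = {}
X∖A={a, b}, int(X∖A)={}, hence cl(A)={d, a, b}
∂A: remove int from cl → {d, a, b}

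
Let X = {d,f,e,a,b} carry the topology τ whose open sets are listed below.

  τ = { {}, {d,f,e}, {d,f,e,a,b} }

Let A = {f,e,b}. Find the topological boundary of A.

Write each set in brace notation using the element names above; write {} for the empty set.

{d,f,e,a,b}

open subsets of A: {}; so int(A) = {}
closure: X∖int(X∖A) = X∖{} = {d,f,e,a,b}
∂A = {d,f,e,a,b} minus {} = {d,f,e,a,b}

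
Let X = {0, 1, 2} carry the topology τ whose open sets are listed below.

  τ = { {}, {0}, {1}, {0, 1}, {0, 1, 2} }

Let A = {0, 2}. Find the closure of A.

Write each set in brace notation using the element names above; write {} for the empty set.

complement {1}; its interior {1}; cl(A) = X∖{1} = {0, 2}

{0, 2}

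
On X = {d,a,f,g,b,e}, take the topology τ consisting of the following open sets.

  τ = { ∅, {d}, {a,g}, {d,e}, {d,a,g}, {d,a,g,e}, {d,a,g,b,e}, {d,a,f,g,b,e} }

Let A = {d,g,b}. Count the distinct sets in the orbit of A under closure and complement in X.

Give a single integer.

complement {a,f,e}; its interior ∅; cl(A) = X∖∅ = {d,a,f,g,b,e}
With k = closure, c = complement:
  1. A     = {d,g,b}
  2. kA    = {d,a,f,g,b,e}
  3. cA    = {a,f,e}
  4. ckA   = ∅
  5. kcA   = {a,f,g,b,e}
  6. ckcA  = {d}
  7. kckcA = {d,f,b,e}
  8. ckckcA = {a,g}
  9. kckckcA = {a,f,g,b}
  10. ckckckcA = {d,e}
k, c of each give nothing new

10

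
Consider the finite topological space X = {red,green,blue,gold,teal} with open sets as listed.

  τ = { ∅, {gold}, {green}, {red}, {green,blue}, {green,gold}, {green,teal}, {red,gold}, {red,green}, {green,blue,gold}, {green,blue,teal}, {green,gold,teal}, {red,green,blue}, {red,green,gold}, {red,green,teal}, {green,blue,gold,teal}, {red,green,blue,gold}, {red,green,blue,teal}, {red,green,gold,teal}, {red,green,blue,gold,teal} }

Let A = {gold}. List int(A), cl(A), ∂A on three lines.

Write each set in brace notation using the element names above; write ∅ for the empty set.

int(A) = {gold}
cl(A)  = {gold}
∂A     = ∅

U open, U⊆A: ∅, {gold}. int(A) = ⋃ = {gold}
X∖A={red,green,blue,teal}, int(X∖A)={red,green,blue,teal}, hence cl(A)={gold}
∂A: remove int from cl → ∅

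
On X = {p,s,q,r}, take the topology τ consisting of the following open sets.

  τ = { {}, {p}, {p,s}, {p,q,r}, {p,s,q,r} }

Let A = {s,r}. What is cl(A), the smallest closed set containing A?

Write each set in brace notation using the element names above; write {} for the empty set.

X∖A={p,q}, int(X∖A)={p}, hence cl(A)={s,q,r}

{s,q,r}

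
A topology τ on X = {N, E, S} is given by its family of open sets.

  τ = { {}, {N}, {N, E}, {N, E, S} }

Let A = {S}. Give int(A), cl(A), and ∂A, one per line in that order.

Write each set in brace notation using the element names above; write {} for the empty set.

int(A) = {}
cl(A)  = {S}
∂A     = {S}

U open, U⊆A: {}. int(A) = ⋃ = {}
X∖A={N, E}, int(X∖A)={N, E}, hence cl(A)={S}
∂A: remove int from cl → {S}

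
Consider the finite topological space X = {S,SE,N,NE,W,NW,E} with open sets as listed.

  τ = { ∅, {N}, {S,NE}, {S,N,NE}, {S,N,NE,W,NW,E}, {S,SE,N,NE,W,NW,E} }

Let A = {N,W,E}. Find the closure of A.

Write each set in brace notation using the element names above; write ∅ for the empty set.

cl via duality: int({S,SE,NE,NW}) = {S,NE}, so X∖{S,NE} = {SE,N,W,NW,E}

{SE,N,W,NW,E}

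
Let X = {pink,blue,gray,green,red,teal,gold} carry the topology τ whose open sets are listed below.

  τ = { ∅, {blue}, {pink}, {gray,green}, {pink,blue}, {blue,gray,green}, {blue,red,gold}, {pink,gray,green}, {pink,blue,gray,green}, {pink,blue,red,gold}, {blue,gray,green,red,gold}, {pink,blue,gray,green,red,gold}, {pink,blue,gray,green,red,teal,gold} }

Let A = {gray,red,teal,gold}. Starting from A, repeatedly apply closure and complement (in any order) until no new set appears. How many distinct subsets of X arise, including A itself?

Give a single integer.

complement {pink,blue,green}; its interior {pink,blue}; cl(A) = X∖{pink,blue} = {gray,green,red,teal,gold}
With k = closure, c = complement:
  1. A     = {gray,red,teal,gold}
  2. kA    = {gray,green,red,teal,gold}
  3. cA    = {pink,blue,green}
  4. ckA   = {pink,blue}
  5. kcA   = {pink,blue,gray,green,red,teal,gold}
  6. kckA  = {pink,blue,red,teal,gold}
  7. ckcA  = ∅
  8. ckckA = {gray,green}
  9. kckckA = {gray,green,teal}
  10. ckckckA = {pink,blue,red,gold}
k, c of each give nothing new

10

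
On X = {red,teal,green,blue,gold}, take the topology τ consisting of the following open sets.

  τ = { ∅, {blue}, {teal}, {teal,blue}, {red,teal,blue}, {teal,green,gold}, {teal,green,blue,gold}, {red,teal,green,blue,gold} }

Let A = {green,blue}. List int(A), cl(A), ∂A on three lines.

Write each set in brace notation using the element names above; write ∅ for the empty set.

open subsets of A: ∅, {blue}; so int(A) = {blue}
closure: X∖int(X∖A) = X∖{teal} = {red,green,blue,gold}
∂A = {red,green,blue,gold} minus {blue} = {red,green,gold}

int(A) = {blue}
cl(A)  = {red,green,blue,gold}
∂A     = {red,green,gold}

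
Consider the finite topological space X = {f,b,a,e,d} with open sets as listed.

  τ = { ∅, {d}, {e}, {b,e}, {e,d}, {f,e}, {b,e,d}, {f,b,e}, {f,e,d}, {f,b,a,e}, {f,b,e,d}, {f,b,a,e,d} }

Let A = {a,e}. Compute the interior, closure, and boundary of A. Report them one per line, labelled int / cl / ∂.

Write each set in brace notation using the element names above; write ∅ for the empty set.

interior: largest open inside A is {e} (from ∅, {e})
cl via duality: int({f,b,d}) = {d}, so X∖{d} = {f,b,a,e}
cl∖int = {f,b,a}

int(A) = {e}
cl(A)  = {f,b,a,e}
∂A     = {f,b,a}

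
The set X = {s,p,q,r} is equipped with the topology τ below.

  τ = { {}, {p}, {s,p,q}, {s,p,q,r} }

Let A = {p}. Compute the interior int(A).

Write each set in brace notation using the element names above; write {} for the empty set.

{p}

interior: largest open inside A is {p} (from {}, {p})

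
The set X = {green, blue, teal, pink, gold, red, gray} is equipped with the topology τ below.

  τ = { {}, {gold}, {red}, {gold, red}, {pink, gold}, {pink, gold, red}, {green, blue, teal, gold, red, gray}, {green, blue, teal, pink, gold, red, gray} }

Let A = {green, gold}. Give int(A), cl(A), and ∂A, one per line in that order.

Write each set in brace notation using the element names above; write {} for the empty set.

int(A) = {gold}
cl(A)  = {green, blue, teal, pink, gold, gray}
∂A     = {green, blue, teal, pink, gray}

U open, U⊆A: {}, {gold}. int(A) = ⋃ = {gold}
X∖A={blue, teal, pink, red, gray}, int(X∖A)={red}, hence cl(A)={green, blue, teal, pink, gold, gray}
∂A: remove int from cl → {green, blue, teal, pink, gray}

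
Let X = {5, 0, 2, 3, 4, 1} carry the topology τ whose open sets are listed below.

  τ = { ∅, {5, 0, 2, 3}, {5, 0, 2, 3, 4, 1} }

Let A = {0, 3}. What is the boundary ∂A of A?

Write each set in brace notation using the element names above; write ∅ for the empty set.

opens ⊆ A: ∅; union → int = ∅
complement {5, 2, 4, 1}; its interior ∅; cl(A) = X∖∅ = {5, 0, 2, 3, 4, 1}
boundary = {5, 0, 2, 3, 4, 1} ∖ ∅ = {5, 0, 2, 3, 4, 1}

{5, 0, 2, 3, 4, 1}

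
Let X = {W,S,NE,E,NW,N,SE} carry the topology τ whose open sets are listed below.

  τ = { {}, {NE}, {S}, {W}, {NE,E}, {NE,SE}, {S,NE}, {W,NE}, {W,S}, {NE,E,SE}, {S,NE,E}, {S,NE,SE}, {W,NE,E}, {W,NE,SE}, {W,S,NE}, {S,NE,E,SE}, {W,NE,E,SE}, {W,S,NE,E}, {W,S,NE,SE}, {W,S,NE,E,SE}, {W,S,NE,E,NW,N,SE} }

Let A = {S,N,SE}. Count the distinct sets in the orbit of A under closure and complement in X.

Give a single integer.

8

cl via duality: int({W,NE,E,NW}) = {W,NE,E}, so X∖{W,NE,E} = {S,NW,N,SE}
Write k for closure, c for complement:
  1. A     = {S,N,SE}
  2. kA    = {S,NW,N,SE}
  3. cA    = {W,NE,E,NW}
  4. ckA   = {W,NE,E}
  5. kcA   = {W,NE,E,NW,N,SE}
  6. ckcA  = {S}
  7. kckcA = {S,NW,N}
  8. ckckcA = {W,NE,E,SE}
applying k or c yields no new set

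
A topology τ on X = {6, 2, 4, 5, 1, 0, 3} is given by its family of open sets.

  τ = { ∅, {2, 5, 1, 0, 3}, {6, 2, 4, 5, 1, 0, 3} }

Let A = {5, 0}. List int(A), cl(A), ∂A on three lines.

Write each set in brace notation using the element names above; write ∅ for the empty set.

opens ⊆ A: ∅; union → int = ∅
complement {6, 2, 4, 1, 3}; its interior ∅; cl(A) = X∖∅ = {6, 2, 4, 5, 1, 0, 3}
boundary = {6, 2, 4, 5, 1, 0, 3} ∖ ∅ = {6, 2, 4, 5, 1, 0, 3}

int(A) = ∅
cl(A)  = {6, 2, 4, 5, 1, 0, 3}
∂A     = {6, 2, 4, 5, 1, 0, 3}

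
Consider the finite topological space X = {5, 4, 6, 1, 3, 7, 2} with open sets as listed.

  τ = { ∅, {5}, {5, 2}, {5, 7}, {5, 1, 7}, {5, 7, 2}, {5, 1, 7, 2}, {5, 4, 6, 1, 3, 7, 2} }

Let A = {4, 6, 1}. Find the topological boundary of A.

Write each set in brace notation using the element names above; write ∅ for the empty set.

{4, 6, 1, 3}

opens ⊆ A: ∅; union → int = ∅
complement {5, 3, 7, 2}; its interior {5, 7, 2}; cl(A) = X∖{5, 7, 2} = {4, 6, 1, 3}
boundary = {4, 6, 1, 3} ∖ ∅ = {4, 6, 1, 3}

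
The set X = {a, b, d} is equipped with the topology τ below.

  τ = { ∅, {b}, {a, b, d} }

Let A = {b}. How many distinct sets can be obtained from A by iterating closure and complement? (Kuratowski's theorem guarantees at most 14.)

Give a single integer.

complement {a, d}; its interior ∅; cl(A) = X∖∅ = {a, b, d}
With k = closure, c = complement:
  1. A     = {b}
  2. kA    = {a, b, d}
  3. cA    = {a, d}
  4. ckA   = ∅
k, c of each give nothing new

4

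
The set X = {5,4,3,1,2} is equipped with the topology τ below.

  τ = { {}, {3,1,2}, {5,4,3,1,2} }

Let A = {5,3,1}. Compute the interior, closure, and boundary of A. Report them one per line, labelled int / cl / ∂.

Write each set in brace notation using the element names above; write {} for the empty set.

interior: largest open inside A is {} (from {})
cl via duality: int({4,2}) = {}, so X∖{} = {5,4,3,1,2}
cl∖int = {5,4,3,1,2}

int(A) = {}
cl(A)  = {5,4,3,1,2}
∂A     = {5,4,3,1,2}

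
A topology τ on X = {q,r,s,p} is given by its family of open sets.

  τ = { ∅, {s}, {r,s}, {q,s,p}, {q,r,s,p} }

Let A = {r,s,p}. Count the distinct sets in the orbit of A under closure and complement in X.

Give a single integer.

closure: X∖int(X∖A) = X∖∅ = {q,r,s,p}
Let k=closure and c=complement:
  1. A     = {r,s,p}
  2. kA    = {q,r,s,p}
  3. cA    = {q}
  4. ckA   = ∅
  5. kcA   = {q,p}
  6. ckcA  = {r,s}
— saturated at 6

6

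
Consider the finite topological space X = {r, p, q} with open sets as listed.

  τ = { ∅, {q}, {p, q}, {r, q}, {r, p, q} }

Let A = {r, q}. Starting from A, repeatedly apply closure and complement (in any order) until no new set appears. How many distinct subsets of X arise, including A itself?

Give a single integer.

4

cl via duality: int({p}) = ∅, so X∖∅ = {r, p, q}
Write k for closure, c for complement:
  1. A     = {r, q}
  2. kA    = {r, p, q}
  3. cA    = {p}
  4. ckA   = ∅
applying k or c yields no new set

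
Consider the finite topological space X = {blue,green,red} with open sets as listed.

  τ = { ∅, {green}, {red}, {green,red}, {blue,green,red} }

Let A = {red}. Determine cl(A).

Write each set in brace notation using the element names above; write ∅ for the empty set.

{blue,red}

X∖A={blue,green}, int(X∖A)={green}, hence cl(A)={blue,red}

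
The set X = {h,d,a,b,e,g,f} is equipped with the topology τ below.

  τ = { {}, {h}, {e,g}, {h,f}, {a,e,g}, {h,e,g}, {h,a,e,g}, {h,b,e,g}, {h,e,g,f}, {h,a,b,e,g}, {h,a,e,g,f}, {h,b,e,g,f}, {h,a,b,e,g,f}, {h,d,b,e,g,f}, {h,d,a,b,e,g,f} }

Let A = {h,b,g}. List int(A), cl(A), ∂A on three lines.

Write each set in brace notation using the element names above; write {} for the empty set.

int(A) = {h}
cl(A)  = {h,d,a,b,e,g,f}
∂A     = {d,a,b,e,g,f}

opens ⊆ A: {}, {h}; union → int = {h}
complement {d,a,e,f}; its interior {}; cl(A) = X∖{} = {h,d,a,b,e,g,f}
boundary = {h,d,a,b,e,g,f} ∖ {h} = {d,a,b,e,g,f}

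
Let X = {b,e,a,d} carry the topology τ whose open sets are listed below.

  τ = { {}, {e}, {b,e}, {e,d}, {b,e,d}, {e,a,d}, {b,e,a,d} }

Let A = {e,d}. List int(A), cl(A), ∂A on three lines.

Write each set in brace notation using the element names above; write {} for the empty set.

int(A) = {e,d}
cl(A)  = {b,e,a,d}
∂A     = {b,a}

open subsets of A: {}, {e}, {e,d}; so int(A) = {e,d}
closure: X∖int(X∖A) = X∖{} = {b,e,a,d}
∂A = {b,e,a,d} minus {e,d} = {b,a}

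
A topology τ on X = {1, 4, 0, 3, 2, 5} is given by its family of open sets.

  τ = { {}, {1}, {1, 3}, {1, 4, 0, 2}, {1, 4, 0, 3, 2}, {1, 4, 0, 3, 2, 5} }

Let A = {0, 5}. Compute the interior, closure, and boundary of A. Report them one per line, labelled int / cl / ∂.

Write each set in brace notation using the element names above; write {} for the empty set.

int(A) = {}
cl(A)  = {4, 0, 2, 5}
∂A     = {4, 0, 2, 5}

open subsets of A: {}; so int(A) = {}
closure: X∖int(X∖A) = X∖{1, 3} = {4, 0, 2, 5}
∂A = {4, 0, 2, 5} minus {} = {4, 0, 2, 5}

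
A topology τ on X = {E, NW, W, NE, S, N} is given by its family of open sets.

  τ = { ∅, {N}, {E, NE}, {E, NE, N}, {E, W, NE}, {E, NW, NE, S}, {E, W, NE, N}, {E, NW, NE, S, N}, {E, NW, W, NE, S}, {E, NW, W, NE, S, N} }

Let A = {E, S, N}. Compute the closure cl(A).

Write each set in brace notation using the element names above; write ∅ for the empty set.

{E, NW, W, NE, S, N}

complement {NW, W, NE}; its interior ∅; cl(A) = X∖∅ = {E, NW, W, NE, S, N}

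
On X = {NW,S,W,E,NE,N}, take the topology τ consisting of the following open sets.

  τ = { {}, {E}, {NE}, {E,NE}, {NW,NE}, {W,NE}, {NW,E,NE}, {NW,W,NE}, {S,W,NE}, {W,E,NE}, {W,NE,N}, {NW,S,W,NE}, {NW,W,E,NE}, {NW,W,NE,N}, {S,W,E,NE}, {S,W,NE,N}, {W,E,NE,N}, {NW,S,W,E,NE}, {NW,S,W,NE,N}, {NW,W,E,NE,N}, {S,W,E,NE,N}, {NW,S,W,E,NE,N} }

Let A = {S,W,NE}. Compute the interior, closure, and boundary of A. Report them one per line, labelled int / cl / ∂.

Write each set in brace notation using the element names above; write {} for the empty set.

int(A) = {S,W,NE}
cl(A)  = {NW,S,W,NE,N}
∂A     = {NW,N}

open subsets of A: {}, {NE}, {W,NE}, {S,W,NE}; so int(A) = {S,W,NE}
closure: X∖int(X∖A) = X∖{E} = {NW,S,W,NE,N}
∂A = {NW,S,W,NE,N} minus {S,W,NE} = {NW,N}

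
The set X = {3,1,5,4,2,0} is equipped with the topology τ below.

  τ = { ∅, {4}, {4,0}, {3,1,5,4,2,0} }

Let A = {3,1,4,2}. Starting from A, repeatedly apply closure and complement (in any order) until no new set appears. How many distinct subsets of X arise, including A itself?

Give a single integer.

complement {5,0}; its interior ∅; cl(A) = X∖∅ = {3,1,5,4,2,0}
With k = closure, c = complement:
  1. A     = {3,1,4,2}
  2. kA    = {3,1,5,4,2,0}
  3. cA    = {5,0}
  4. ckA   = ∅
  5. kcA   = {3,1,5,2,0}
  6. ckcA  = {4}
k, c of each give nothing new

6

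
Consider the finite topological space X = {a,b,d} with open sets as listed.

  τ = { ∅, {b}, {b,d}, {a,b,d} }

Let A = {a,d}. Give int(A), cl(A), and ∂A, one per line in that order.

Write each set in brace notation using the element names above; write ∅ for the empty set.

open subsets of A: ∅; so int(A) = ∅
closure: X∖int(X∖A) = X∖{b} = {a,d}
∂A = {a,d} minus ∅ = {a,d}

int(A) = ∅
cl(A)  = {a,d}
∂A     = {a,d}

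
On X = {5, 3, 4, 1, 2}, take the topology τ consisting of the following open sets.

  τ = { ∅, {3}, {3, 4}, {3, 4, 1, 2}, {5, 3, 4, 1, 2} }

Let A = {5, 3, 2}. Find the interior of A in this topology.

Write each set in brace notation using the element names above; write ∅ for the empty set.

open subsets of A: ∅, {3}; so int(A) = {3}

{3}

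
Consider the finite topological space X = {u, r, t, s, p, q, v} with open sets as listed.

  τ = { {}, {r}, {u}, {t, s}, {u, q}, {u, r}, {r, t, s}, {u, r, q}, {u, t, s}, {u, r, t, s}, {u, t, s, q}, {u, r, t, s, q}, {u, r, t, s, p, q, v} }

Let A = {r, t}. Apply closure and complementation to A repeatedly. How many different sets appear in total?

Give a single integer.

10

complement {u, s, p, q, v}; its interior {u, q}; cl(A) = X∖{u, q} = {r, t, s, p, v}
With k = closure, c = complement:
  1. A     = {r, t}
  2. kA    = {r, t, s, p, v}
  3. cA    = {u, s, p, q, v}
  4. ckA   = {u, q}
  5. kcA   = {u, t, s, p, q, v}
  6. kckA  = {u, p, q, v}
  7. ckcA  = {r}
  8. ckckA = {r, t, s}
  9. kckcA = {r, p, v}
  10. ckckcA = {u, t, s, q}
k, c of each give nothing new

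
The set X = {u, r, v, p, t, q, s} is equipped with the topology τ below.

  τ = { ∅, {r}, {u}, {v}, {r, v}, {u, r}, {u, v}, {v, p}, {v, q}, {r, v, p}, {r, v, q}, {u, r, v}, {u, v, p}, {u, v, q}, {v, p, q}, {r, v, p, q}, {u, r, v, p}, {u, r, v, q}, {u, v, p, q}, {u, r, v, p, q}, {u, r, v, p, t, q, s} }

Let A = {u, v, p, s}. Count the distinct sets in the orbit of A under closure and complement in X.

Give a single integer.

8

closure: X∖int(X∖A) = X∖{r} = {u, v, p, t, q, s}
Let k=closure and c=complement:
  1. A     = {u, v, p, s}
  2. kA    = {u, v, p, t, q, s}
  3. cA    = {r, t, q}
  4. ckA   = {r}
  5. kcA   = {r, t, q, s}
  6. kckA  = {r, t, s}
  7. ckcA  = {u, v, p}
  8. ckckA = {u, v, p, q}
— saturated at 8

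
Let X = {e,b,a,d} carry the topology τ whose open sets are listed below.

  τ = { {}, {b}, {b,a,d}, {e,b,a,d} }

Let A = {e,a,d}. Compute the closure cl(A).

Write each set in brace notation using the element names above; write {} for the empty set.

X∖A={b}, int(X∖A)={b}, hence cl(A)={e,a,d}

{e,a,d}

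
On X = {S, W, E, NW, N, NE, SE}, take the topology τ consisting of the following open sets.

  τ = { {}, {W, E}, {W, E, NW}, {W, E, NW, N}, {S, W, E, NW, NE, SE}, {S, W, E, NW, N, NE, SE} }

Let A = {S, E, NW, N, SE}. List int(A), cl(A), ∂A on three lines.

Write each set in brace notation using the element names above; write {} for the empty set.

U open, U⊆A: {}. int(A) = ⋃ = {}
X∖A={W, NE}, int(X∖A)={}, hence cl(A)={S, W, E, NW, N, NE, SE}
∂A: remove int from cl → {S, W, E, NW, N, NE, SE}

int(A) = {}
cl(A)  = {S, W, E, NW, N, NE, SE}
∂A     = {S, W, E, NW, N, NE, SE}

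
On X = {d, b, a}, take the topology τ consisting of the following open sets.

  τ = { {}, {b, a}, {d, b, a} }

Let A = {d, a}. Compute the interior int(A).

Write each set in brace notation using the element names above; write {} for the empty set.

{}

opens ⊆ A: {}; union → int = {}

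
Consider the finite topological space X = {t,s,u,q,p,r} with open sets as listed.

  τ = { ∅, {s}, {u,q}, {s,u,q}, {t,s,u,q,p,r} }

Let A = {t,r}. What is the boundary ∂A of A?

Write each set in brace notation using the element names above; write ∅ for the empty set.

{t,p,r}

opens ⊆ A: ∅; union → int = ∅
complement {s,u,q,p}; its interior {s,u,q}; cl(A) = X∖{s,u,q} = {t,p,r}
boundary = {t,p,r} ∖ ∅ = {t,p,r}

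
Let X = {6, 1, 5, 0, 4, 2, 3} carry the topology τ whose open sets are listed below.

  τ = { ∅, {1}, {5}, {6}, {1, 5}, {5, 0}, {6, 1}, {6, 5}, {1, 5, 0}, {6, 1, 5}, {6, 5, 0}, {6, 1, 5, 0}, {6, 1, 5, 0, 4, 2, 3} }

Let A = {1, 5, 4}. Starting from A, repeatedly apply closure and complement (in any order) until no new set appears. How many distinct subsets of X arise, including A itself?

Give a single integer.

closure: X∖int(X∖A) = X∖{6} = {1, 5, 0, 4, 2, 3}
Let k=closure and c=complement:
  1. A     = {1, 5, 4}
  2. kA    = {1, 5, 0, 4, 2, 3}
  3. cA    = {6, 0, 2, 3}
  4. ckA   = {6}
  5. kcA   = {6, 0, 4, 2, 3}
  6. kckA  = {6, 4, 2, 3}
  7. ckcA  = {1, 5}
  8. ckckA = {1, 5, 0}
— saturated at 8

8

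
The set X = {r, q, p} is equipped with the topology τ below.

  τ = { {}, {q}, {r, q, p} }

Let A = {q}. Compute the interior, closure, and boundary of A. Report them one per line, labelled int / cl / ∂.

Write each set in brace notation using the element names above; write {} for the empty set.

int(A) = {q}
cl(A)  = {r, q, p}
∂A     = {r, p}

interior: largest open inside A is {q} (from {}, {q})
cl via duality: int({r, p}) = {}, so X∖{} = {r, q, p}
cl∖int = {r, p}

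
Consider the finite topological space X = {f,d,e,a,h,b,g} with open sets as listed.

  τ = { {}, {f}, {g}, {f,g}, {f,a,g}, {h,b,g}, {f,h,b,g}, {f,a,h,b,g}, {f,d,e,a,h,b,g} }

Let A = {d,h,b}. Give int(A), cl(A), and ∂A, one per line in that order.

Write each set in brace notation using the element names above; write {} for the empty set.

U open, U⊆A: {}. int(A) = ⋃ = {}
X∖A={f,e,a,g}, int(X∖A)={f,a,g}, hence cl(A)={d,e,h,b}
∂A: remove int from cl → {d,e,h,b}

int(A) = {}
cl(A)  = {d,e,h,b}
∂A     = {d,e,h,b}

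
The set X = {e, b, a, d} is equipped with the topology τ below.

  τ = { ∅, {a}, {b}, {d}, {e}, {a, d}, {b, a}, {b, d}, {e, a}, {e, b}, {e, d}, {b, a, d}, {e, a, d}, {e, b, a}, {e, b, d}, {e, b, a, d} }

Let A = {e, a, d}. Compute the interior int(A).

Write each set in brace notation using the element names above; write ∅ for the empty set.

U open, U⊆A: ∅, {a}, {e}, {d}, {e, d}, {e, a}, {a, d}, {e, a, d}. int(A) = ⋃ = {e, a, d}

{e, a, d}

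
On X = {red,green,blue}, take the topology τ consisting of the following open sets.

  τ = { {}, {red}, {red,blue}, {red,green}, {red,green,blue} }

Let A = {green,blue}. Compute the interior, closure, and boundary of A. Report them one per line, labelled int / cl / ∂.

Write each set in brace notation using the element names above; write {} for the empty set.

int(A) = {}
cl(A)  = {green,blue}
∂A     = {green,blue}

U open, U⊆A: {}. int(A) = ⋃ = {}
X∖A={red}, int(X∖A)={red}, hence cl(A)={green,blue}
∂A: remove int from cl → {green,blue}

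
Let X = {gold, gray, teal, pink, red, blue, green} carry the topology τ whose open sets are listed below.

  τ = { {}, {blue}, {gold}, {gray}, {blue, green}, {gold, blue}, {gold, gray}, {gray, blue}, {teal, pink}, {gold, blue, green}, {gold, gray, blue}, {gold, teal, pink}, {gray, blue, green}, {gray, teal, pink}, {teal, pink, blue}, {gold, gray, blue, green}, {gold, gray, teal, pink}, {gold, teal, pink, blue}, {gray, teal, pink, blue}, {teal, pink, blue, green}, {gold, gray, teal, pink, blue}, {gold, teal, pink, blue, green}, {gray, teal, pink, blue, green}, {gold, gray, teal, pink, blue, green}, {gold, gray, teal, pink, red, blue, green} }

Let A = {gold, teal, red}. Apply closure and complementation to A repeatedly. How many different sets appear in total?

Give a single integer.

10

cl via duality: int({gray, pink, blue, green}) = {gray, blue, green}, so X∖{gray, blue, green} = {gold, teal, pink, red}
Write k for closure, c for complement:
  1. A     = {gold, teal, red}
  2. kA    = {gold, teal, pink, red}
  3. cA    = {gray, pink, blue, green}
  4. ckA   = {gray, blue, green}
  5. kcA   = {gray, teal, pink, red, blue, green}
  6. kckA  = {gray, red, blue, green}
  7. ckcA  = {gold}
  8. ckckA = {gold, teal, pink}
  9. kckcA = {gold, red}
  10. ckckcA = {gray, teal, pink, blue, green}
applying k or c yields no new set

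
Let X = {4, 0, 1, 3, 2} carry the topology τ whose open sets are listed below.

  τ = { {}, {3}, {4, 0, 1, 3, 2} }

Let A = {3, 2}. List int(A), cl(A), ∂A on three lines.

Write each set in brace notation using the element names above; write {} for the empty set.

int(A) = {3}
cl(A)  = {4, 0, 1, 3, 2}
∂A     = {4, 0, 1, 2}

opens ⊆ A: {}, {3}; union → int = {3}
complement {4, 0, 1}; its interior {}; cl(A) = X∖{} = {4, 0, 1, 3, 2}
boundary = {4, 0, 1, 3, 2} ∖ {3} = {4, 0, 1, 2}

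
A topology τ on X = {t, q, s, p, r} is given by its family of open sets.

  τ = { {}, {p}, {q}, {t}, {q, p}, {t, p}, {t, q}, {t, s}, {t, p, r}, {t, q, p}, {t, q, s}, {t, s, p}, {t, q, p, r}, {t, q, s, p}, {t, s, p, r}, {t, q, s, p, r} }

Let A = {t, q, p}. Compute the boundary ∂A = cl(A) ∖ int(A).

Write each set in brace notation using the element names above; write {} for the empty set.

interior: largest open inside A is {t, q, p} (from {}, {t}, {p}, {q}, {q, p}, {t, q}, {t, p}, {t, q, p})
cl via duality: int({s, r}) = {}, so X∖{} = {t, q, s, p, r}
cl∖int = {s, r}

{s, r}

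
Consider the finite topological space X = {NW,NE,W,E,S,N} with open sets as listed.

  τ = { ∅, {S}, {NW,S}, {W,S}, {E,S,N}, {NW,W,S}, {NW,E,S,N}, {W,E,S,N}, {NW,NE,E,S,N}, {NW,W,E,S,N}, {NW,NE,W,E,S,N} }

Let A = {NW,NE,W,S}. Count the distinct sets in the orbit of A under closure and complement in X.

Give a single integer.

X∖A={E,N}, int(X∖A)=∅, hence cl(A)={NW,NE,W,E,S,N}
Orbit (k=closure, c=complement):
  1. A     = {NW,NE,W,S}
  2. kA    = {NW,NE,W,E,S,N}
  3. cA    = {E,N}
  4. ckA   = ∅
  5. kcA   = {NE,E,N}
  6. ckcA  = {NW,W,S}
(closed under both — stop)

6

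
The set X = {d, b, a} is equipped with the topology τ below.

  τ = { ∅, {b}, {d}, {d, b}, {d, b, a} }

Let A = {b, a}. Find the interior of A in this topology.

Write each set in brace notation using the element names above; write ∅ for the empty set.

{b}

interior: largest open inside A is {b} (from ∅, {b})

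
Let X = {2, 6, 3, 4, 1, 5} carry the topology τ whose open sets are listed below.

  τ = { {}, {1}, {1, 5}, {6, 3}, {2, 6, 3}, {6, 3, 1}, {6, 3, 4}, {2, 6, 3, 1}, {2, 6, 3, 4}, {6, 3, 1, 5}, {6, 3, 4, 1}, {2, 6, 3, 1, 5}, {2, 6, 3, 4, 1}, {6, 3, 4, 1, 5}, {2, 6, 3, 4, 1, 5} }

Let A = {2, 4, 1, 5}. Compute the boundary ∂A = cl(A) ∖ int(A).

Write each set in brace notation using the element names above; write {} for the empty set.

{2, 4}

interior: largest open inside A is {1, 5} (from {}, {1}, {1, 5})
cl via duality: int({6, 3}) = {6, 3}, so X∖{6, 3} = {2, 4, 1, 5}
cl∖int = {2, 4}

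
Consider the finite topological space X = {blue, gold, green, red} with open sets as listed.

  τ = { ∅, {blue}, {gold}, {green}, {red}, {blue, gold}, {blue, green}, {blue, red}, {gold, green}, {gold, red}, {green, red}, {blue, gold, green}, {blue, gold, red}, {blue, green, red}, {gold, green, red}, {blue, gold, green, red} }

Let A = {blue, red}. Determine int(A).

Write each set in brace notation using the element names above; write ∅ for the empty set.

{blue, red}

open subsets of A: ∅, {red}, {blue}, {blue, red}; so int(A) = {blue, red}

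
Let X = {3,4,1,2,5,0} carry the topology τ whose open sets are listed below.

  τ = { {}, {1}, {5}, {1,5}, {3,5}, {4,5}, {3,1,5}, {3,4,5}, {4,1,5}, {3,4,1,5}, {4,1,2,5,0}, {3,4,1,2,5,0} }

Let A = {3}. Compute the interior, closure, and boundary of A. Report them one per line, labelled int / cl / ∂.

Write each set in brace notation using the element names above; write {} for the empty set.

int(A) = {}
cl(A)  = {3}
∂A     = {3}

open subsets of A: {}; so int(A) = {}
closure: X∖int(X∖A) = X∖{4,1,2,5,0} = {3}
∂A = {3} minus {} = {3}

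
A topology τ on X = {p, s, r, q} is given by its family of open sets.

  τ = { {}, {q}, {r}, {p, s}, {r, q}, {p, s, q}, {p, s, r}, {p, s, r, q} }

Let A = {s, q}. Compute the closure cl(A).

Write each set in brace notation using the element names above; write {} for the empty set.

complement {p, r}; its interior {r}; cl(A) = X∖{r} = {p, s, q}

{p, s, q}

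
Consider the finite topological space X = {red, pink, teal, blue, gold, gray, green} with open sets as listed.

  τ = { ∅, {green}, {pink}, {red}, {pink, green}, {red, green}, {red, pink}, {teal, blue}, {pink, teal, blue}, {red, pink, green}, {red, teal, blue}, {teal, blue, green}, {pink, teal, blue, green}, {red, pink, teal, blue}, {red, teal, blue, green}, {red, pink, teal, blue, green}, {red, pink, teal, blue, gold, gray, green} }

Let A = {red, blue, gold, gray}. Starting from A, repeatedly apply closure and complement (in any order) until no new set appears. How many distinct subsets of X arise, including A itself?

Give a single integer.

10

cl via duality: int({pink, teal, green}) = {pink, green}, so X∖{pink, green} = {red, teal, blue, gold, gray}
Write k for closure, c for complement:
  1. A     = {red, blue, gold, gray}
  2. kA    = {red, teal, blue, gold, gray}
  3. cA    = {pink, teal, green}
  4. ckA   = {pink, green}
  5. kcA   = {pink, teal, blue, gold, gray, green}
  6. kckA  = {pink, gold, gray, green}
  7. ckcA  = {red}
  8. ckckA = {red, teal, blue}
  9. kckcA = {red, gold, gray}
  10. ckckcA = {pink, teal, blue, green}
applying k or c yields no new set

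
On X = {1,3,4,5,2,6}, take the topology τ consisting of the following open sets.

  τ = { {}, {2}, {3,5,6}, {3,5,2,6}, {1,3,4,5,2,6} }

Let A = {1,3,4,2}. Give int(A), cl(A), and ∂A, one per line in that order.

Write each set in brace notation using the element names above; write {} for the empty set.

interior: largest open inside A is {2} (from {}, {2})
cl via duality: int({5,6}) = {}, so X∖{} = {1,3,4,5,2,6}
cl∖int = {1,3,4,5,6}

int(A) = {2}
cl(A)  = {1,3,4,5,2,6}
∂A     = {1,3,4,5,6}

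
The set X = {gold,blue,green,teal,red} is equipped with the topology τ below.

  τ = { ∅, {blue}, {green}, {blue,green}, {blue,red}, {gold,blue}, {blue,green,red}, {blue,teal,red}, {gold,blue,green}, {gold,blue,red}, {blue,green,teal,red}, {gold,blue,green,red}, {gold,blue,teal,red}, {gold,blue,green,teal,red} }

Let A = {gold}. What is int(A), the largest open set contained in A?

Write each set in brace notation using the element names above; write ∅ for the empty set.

opens ⊆ A: ∅; union → int = ∅

∅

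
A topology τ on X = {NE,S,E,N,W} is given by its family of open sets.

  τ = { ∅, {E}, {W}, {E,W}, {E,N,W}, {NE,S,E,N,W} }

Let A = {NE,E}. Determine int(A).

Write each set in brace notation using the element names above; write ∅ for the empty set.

U open, U⊆A: ∅, {E}. int(A) = ⋃ = {E}

{E}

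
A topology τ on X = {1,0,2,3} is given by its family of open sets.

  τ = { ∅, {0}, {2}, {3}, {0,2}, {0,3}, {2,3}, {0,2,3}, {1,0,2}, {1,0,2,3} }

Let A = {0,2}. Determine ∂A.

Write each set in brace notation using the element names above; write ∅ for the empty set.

{1}

interior: largest open inside A is {0,2} (from ∅, {0}, {2}, {0,2})
cl via duality: int({1,3}) = {3}, so X∖{3} = {1,0,2}
cl∖int = {1}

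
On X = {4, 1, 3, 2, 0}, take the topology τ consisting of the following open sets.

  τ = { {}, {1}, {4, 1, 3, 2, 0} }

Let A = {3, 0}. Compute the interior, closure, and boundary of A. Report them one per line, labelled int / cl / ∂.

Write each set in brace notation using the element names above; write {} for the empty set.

interior: largest open inside A is {} (from {})
cl via duality: int({4, 1, 2}) = {1}, so X∖{1} = {4, 3, 2, 0}
cl∖int = {4, 3, 2, 0}

int(A) = {}
cl(A)  = {4, 3, 2, 0}
∂A     = {4, 3, 2, 0}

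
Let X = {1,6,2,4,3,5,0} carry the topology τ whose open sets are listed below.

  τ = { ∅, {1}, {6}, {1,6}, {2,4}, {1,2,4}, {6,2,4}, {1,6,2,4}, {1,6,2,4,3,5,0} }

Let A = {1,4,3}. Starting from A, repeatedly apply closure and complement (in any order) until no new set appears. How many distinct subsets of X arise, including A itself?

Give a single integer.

10

cl via duality: int({6,2,5,0}) = {6}, so X∖{6} = {1,2,4,3,5,0}
Write k for closure, c for complement:
  1. A     = {1,4,3}
  2. kA    = {1,2,4,3,5,0}
  3. cA    = {6,2,5,0}
  4. ckA   = {6}
  5. kcA   = {6,2,4,3,5,0}
  6. kckA  = {6,3,5,0}
  7. ckcA  = {1}
  8. ckckA = {1,2,4}
  9. kckcA = {1,3,5,0}
  10. ckckcA = {6,2,4}
applying k or c yields no new set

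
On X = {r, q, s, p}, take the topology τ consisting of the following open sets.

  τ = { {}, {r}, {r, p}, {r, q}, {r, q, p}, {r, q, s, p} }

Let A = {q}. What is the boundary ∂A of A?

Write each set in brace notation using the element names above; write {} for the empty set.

interior: largest open inside A is {} (from {})
cl via duality: int({r, s, p}) = {r, p}, so X∖{r, p} = {q, s}
cl∖int = {q, s}

{q, s}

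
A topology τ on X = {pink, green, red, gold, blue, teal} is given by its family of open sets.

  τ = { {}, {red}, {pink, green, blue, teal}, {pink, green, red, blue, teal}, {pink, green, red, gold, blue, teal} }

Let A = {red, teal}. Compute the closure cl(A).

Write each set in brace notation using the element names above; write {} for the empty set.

{pink, green, red, gold, blue, teal}

complement {pink, green, gold, blue}; its interior {}; cl(A) = X∖{} = {pink, green, red, gold, blue, teal}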